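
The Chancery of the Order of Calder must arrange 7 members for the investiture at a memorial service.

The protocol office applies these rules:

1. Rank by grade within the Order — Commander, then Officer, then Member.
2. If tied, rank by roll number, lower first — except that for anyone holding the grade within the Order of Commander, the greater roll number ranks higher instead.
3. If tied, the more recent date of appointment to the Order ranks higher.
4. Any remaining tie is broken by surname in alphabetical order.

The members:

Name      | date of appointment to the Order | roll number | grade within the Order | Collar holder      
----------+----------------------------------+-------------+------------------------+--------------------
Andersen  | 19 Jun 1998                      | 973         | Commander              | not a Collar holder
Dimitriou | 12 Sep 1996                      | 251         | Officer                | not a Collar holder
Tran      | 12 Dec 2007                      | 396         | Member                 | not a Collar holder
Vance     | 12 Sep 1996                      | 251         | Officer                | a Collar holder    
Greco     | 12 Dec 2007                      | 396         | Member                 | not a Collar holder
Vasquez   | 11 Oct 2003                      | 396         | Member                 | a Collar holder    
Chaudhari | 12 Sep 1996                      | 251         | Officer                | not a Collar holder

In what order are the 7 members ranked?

Andersen, Chaudhari, Dimitriou, Vance, Greco, Tran, Vasquez

By grade within the Order: Andersen (Commander); then Chaudhari, Dimitriou and Vance (Officer); then Greco, Tran and Vasquez (Member).
Chaudhari, Dimitriou and Vance all have roll number 251, so the next rule applies.
Chaudhari, Dimitriou and Vance all have date of appointment to the Order 12 Sep 1996, so the next rule applies.
Among Chaudhari, Dimitriou and Vance, alphabetically by surname: Chaudhari before Dimitriou before Vance.
Greco, Tran and Vasquez all have roll number 396, so the next rule applies.
Among Greco, Tran and Vasquez, by date of appointment to the Order (later first): Greco and Tran (12 Dec 2007) before Vasquez (11 Oct 2003).
Among Greco and Tran, alphabetically by surname: Greco before Tran.
Full order: Andersen, Chaudhari, Dimitriou, Vance, Greco, Tran, Vasquez.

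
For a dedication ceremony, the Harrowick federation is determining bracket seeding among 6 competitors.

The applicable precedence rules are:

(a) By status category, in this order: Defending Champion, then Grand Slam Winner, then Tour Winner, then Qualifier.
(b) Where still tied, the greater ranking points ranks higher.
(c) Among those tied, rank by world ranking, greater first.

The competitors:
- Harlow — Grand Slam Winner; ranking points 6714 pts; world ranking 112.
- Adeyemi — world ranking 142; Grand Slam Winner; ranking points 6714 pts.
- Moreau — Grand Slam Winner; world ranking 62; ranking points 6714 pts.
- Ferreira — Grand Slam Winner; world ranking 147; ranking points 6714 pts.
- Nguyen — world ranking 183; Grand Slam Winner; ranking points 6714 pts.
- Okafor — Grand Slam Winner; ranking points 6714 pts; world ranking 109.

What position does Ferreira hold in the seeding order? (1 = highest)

2

By status category: Nguyen, Ferreira, Adeyemi, Harlow, Okafor and Moreau (Grand Slam Winner).
Nguyen, Ferreira, Adeyemi, Harlow, Okafor and Moreau all have ranking points 6714 pts, so the next rule applies.
Among Nguyen, Ferreira, Adeyemi, Harlow, Okafor and Moreau, by world ranking (higher first): Nguyen (183) before Ferreira (147) before Adeyemi (142) before Harlow (112) before Okafor (109) before Moreau (62).
Order: Nguyen, Ferreira, Adeyemi, Harlow, Okafor, Moreau. So position 2.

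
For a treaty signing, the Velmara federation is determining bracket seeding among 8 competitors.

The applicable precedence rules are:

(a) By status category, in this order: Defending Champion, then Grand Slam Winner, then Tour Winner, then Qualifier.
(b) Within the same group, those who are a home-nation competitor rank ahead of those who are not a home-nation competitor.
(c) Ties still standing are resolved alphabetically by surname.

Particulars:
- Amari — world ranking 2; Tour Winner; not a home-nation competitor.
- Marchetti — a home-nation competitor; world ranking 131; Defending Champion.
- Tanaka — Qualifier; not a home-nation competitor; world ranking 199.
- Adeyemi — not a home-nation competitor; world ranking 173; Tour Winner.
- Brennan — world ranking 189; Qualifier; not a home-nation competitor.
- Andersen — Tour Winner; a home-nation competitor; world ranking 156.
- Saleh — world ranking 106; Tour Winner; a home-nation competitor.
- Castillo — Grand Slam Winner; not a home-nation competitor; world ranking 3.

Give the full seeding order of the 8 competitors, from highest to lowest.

Marchetti, Castillo, Andersen, Saleh, Adeyemi, Amari, Brennan, Tanaka

By status category: Marchetti (Defending Champion); then Castillo (Grand Slam Winner); then Andersen, Saleh, Adeyemi and Amari (Tour Winner); then Brennan and Tanaka (Qualifier).
Among Andersen, Saleh, Adeyemi and Amari, a home-nation competitor before not a home-nation competitor: Andersen and Saleh (a home-nation competitor) before Adeyemi and Amari (not a home-nation competitor).
Among Andersen and Saleh, alphabetically by surname: Andersen before Saleh.
Among Adeyemi and Amari, alphabetically by surname: Adeyemi before Amari.
Brennan and Tanaka are each not a home-nation competitor, so the next rule applies.
Among Brennan and Tanaka, alphabetically by surname: Brennan before Tanaka.
Full order: Marchetti, Castillo, Andersen, Saleh, Adeyemi, Amari, Brennan, Tanaka.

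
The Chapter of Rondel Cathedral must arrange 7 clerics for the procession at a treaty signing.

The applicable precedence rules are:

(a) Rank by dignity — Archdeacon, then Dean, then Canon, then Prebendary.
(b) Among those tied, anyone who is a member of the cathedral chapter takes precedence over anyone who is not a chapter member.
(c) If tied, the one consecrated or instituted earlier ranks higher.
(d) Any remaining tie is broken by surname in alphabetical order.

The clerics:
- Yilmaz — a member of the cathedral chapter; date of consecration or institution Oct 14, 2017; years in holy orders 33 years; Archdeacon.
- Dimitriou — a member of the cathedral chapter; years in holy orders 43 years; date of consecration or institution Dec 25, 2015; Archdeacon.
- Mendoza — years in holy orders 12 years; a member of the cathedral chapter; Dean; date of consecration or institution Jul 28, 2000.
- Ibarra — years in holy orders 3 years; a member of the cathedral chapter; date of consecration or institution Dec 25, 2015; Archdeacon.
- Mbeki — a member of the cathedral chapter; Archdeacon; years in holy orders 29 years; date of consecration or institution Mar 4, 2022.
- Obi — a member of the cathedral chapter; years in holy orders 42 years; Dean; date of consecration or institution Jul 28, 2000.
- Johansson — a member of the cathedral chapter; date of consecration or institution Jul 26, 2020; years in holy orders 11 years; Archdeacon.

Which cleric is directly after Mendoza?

By dignity: Dimitriou, Ibarra, Yilmaz, Johansson and Mbeki (Archdeacon); then Mendoza and Obi (Dean).
Dimitriou, Ibarra, Yilmaz, Johansson and Mbeki are each a member of the cathedral chapter, so the next rule applies.
Among Dimitriou, Ibarra, Yilmaz, Johansson and Mbeki, by date of consecration or institution (earlier first): Dimitriou and Ibarra (Dec 25, 2015) before Yilmaz (Oct 14, 2017) before Johansson (Jul 26, 2020) before Mbeki (Mar 4, 2022).
Among Dimitriou and Ibarra, alphabetically by surname: Dimitriou before Ibarra.
Mendoza and Obi are each a member of the cathedral chapter, so the next rule applies.
Mendoza and Obi both have date of consecration or institution Jul 28, 2000, so the next rule applies.
Among Mendoza and Obi, alphabetically by surname: Mendoza before Obi.
Order: Dimitriou, Ibarra, Yilmaz, Johansson, Mbeki, Mendoza, Obi.

Obi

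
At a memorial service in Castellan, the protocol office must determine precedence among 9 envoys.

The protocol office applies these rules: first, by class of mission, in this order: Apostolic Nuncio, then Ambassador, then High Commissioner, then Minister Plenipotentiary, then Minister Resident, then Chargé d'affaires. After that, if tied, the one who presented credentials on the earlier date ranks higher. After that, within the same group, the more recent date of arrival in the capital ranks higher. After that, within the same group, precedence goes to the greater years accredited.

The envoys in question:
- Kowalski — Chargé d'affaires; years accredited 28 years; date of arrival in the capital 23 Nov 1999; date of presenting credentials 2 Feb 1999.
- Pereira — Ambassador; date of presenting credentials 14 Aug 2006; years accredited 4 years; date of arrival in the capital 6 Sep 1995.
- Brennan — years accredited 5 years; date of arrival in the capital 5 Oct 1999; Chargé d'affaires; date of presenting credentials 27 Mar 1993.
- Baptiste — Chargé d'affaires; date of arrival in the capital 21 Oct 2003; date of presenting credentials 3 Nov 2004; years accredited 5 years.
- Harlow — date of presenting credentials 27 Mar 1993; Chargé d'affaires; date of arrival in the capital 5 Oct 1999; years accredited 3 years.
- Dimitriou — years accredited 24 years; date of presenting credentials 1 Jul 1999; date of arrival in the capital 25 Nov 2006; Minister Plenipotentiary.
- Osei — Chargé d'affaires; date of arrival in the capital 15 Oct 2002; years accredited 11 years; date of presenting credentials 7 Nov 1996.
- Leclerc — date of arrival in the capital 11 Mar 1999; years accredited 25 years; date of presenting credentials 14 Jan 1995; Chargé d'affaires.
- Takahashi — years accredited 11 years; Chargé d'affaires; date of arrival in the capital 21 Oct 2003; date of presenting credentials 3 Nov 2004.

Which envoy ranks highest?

Pereira

By class of mission: Pereira (Ambassador); then Dimitriou (Minister Plenipotentiary); then Brennan, Harlow, Leclerc, Osei, Kowalski, Takahashi and Baptiste (Chargé d'affaires).
Among Brennan, Harlow, Leclerc, Osei, Kowalski, Takahashi and Baptiste, by date of presenting credentials (earlier first): Brennan and Harlow (27 Mar 1993) before Leclerc (14 Jan 1995) before Osei (7 Nov 1996) before Kowalski (2 Feb 1999) before Takahashi and Baptiste (3 Nov 2004).
Brennan and Harlow both have date of arrival in the capital 5 Oct 1999, so the next rule applies.
Among Brennan and Harlow, by years accredited (higher first): Brennan (5 years) before Harlow (3 years).
Takahashi and Baptiste both have date of arrival in the capital 21 Oct 2003, so the next rule applies.
Among Takahashi and Baptiste, by years accredited (higher first): Takahashi (11 years) before Baptiste (5 years).
Order: Pereira, Dimitriou, Brennan, Harlow, Leclerc, Osei, Kowalski, Takahashi, Baptiste.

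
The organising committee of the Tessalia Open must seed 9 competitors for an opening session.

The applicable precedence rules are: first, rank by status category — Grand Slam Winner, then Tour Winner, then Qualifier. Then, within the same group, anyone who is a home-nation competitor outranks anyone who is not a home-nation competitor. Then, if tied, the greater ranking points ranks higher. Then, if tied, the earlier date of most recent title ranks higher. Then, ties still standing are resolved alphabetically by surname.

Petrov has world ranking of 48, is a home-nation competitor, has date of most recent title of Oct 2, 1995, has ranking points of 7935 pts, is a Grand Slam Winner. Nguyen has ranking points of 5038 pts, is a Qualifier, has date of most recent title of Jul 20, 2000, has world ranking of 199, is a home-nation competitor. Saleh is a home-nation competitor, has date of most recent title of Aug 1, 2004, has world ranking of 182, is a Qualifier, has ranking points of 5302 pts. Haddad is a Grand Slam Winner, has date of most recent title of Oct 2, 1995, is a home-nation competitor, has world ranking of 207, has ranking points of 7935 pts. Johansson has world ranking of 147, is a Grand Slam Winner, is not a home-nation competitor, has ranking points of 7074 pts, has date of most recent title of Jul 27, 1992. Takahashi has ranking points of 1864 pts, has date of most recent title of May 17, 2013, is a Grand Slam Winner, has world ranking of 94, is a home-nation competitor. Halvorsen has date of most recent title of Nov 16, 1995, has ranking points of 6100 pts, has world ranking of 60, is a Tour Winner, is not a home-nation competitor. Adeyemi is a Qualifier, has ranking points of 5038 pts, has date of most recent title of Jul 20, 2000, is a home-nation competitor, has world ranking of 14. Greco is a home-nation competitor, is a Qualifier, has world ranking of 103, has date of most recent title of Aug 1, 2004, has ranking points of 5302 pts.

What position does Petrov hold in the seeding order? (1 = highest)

2

By status category: Haddad, Petrov, Takahashi and Johansson (Grand Slam Winner); then Halvorsen (Tour Winner); then Greco, Saleh, Adeyemi and Nguyen (Qualifier).
Among Haddad, Petrov, Takahashi and Johansson, a home-nation competitor before not a home-nation competitor: Haddad, Petrov and Takahashi (a home-nation competitor) before Johansson (not a home-nation competitor).
Among Haddad, Petrov and Takahashi, by ranking points (higher first): Haddad and Petrov (7935 pts) before Takahashi (1864 pts).
Haddad and Petrov both have date of most recent title Oct 2, 1995, so the next rule applies.
Among Haddad and Petrov, alphabetically by surname: Haddad before Petrov.
Greco, Saleh, Adeyemi and Nguyen are each a home-nation competitor, so the next rule applies.
Among Greco, Saleh, Adeyemi and Nguyen, by ranking points (higher first): Greco and Saleh (5302 pts) before Adeyemi and Nguyen (5038 pts).
Greco and Saleh both have date of most recent title Aug 1, 2004, so the next rule applies.
Among Greco and Saleh, alphabetically by surname: Greco before Saleh.
Adeyemi and Nguyen both have date of most recent title Jul 20, 2000, so the next rule applies.
Among Adeyemi and Nguyen, alphabetically by surname: Adeyemi before Nguyen.
Order: Haddad, Petrov, Takahashi, Johansson, Halvorsen, Greco, Saleh, Adeyemi, Nguyen. So position 2.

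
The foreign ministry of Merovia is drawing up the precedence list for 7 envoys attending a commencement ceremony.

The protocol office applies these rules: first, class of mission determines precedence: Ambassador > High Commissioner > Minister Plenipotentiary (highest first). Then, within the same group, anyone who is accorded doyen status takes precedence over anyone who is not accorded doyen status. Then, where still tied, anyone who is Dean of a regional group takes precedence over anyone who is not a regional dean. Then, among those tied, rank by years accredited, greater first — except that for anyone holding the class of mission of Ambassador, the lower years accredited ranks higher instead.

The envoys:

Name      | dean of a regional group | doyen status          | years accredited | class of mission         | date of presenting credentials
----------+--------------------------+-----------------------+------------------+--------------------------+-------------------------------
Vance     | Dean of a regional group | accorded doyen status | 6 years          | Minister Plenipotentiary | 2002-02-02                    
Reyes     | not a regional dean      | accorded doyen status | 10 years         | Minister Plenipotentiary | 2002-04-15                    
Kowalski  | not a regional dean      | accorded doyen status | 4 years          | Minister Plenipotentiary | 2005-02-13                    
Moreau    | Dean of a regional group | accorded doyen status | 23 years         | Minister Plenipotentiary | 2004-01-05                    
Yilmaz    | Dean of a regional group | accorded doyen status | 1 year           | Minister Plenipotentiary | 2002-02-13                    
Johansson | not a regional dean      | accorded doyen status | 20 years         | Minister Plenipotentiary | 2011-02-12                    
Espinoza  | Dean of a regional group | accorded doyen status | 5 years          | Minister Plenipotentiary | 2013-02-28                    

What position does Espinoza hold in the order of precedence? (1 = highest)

3

By class of mission: Moreau, Vance, Espinoza, Yilmaz, Johansson, Reyes and Kowalski (Minister Plenipotentiary).
Moreau, Vance, Espinoza, Yilmaz, Johansson, Reyes and Kowalski are each accorded doyen status, so the next rule applies.
Among Moreau, Vance, Espinoza, Yilmaz, Johansson, Reyes and Kowalski, Dean of a regional group before not a regional dean: Moreau, Vance, Espinoza and Yilmaz (Dean of a regional group) before Johansson, Reyes and Kowalski (not a regional dean).
Among Moreau, Vance, Espinoza and Yilmaz, by years accredited (higher first): Moreau (23 years) before Vance (6 years) before Espinoza (5 years) before Yilmaz (1 year).
Among Johansson, Reyes and Kowalski, by years accredited (higher first): Johansson (20 years) before Reyes (10 years) before Kowalski (4 years).
Order: Moreau, Vance, Espinoza, Yilmaz, Johansson, Reyes, Kowalski. So position 3.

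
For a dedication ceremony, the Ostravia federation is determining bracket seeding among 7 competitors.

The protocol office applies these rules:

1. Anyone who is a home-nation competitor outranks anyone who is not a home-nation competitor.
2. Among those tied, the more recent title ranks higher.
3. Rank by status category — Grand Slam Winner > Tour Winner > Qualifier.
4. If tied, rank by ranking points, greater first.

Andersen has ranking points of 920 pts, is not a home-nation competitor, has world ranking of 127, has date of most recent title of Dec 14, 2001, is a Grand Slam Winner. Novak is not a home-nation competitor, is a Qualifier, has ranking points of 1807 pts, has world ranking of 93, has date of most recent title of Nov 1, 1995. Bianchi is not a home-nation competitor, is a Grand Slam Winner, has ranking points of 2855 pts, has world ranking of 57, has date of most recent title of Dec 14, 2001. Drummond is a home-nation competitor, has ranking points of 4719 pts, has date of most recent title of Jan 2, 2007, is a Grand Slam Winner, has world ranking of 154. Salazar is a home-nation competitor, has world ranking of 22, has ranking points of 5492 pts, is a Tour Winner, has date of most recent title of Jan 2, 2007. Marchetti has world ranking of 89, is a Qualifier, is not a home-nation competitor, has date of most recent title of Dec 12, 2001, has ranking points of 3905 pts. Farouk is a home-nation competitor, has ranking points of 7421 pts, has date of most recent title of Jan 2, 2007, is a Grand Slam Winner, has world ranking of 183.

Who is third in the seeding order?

By the first rule: Farouk, Drummond and Salazar (each a home-nation competitor); then Bianchi, Andersen, Marchetti and Novak (each not a home-nation competitor).
Farouk, Drummond and Salazar all have date of most recent title Jan 2, 2007, so the next rule applies.
Among Farouk, Drummond and Salazar, by status category: Farouk and Drummond (Grand Slam Winner) before Salazar (Tour Winner).
Among Farouk and Drummond, by ranking points (higher first): Farouk (7421 pts) before Drummond (4719 pts).
Among Bianchi, Andersen, Marchetti and Novak, by date of most recent title (later first): Bianchi and Andersen (Dec 14, 2001) before Marchetti (Dec 12, 2001) before Novak (Nov 1, 1995).
Bianchi and Andersen are each Grand Slam Winner, so the next rule applies.
Among Bianchi and Andersen, by ranking points (higher first): Bianchi (2855 pts) before Andersen (920 pts).
Order: Farouk, Drummond, Salazar, Bianchi, Andersen, Marchetti, Novak.

Salazar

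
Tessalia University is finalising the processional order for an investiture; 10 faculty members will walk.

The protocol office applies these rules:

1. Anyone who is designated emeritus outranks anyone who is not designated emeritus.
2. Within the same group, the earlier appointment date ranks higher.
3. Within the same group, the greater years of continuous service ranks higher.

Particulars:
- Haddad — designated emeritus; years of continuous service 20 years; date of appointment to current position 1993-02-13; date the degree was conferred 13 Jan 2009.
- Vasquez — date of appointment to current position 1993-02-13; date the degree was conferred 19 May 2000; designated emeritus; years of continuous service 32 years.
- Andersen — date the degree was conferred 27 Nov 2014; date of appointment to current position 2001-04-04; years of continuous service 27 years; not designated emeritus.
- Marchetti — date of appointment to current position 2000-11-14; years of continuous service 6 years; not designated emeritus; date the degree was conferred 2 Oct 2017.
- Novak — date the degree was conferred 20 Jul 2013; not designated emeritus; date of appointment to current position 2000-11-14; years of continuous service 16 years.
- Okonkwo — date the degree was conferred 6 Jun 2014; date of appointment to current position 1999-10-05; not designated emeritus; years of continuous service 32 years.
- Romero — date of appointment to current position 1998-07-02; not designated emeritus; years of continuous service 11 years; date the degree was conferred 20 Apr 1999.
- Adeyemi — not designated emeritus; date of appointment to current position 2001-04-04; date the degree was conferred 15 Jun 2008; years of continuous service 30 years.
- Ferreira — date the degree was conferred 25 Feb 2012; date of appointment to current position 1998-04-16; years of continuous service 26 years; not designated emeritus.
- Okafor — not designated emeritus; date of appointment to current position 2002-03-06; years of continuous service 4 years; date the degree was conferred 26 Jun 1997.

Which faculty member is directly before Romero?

Ferreira

By the first rule: Vasquez and Haddad (both designated emeritus); then Ferreira, Romero, Okonkwo, Novak, Marchetti, Adeyemi, Andersen and Okafor (each not designated emeritus).
Vasquez and Haddad both have date of appointment to current position 1993-02-13, so the next rule applies.
Among Vasquez and Haddad, by years of continuous service (higher first): Vasquez (32 years) before Haddad (20 years).
Among Ferreira, Romero, Okonkwo, Novak, Marchetti, Adeyemi, Andersen and Okafor, by date of appointment to current position (earlier first): Ferreira (1998-04-16) before Romero (1998-07-02) before Okonkwo (1999-10-05) before Novak and Marchetti (2000-11-14) before Adeyemi and Andersen (2001-04-04) before Okafor (2002-03-06).
Among Novak and Marchetti, by years of continuous service (higher first): Novak (16 years) before Marchetti (6 years).
Among Adeyemi and Andersen, by years of continuous service (higher first): Adeyemi (30 years) before Andersen (27 years).
Order: Vasquez, Haddad, Ferreira, Romero, Okonkwo, Novak, Marchetti, Adeyemi, Andersen, Okafor.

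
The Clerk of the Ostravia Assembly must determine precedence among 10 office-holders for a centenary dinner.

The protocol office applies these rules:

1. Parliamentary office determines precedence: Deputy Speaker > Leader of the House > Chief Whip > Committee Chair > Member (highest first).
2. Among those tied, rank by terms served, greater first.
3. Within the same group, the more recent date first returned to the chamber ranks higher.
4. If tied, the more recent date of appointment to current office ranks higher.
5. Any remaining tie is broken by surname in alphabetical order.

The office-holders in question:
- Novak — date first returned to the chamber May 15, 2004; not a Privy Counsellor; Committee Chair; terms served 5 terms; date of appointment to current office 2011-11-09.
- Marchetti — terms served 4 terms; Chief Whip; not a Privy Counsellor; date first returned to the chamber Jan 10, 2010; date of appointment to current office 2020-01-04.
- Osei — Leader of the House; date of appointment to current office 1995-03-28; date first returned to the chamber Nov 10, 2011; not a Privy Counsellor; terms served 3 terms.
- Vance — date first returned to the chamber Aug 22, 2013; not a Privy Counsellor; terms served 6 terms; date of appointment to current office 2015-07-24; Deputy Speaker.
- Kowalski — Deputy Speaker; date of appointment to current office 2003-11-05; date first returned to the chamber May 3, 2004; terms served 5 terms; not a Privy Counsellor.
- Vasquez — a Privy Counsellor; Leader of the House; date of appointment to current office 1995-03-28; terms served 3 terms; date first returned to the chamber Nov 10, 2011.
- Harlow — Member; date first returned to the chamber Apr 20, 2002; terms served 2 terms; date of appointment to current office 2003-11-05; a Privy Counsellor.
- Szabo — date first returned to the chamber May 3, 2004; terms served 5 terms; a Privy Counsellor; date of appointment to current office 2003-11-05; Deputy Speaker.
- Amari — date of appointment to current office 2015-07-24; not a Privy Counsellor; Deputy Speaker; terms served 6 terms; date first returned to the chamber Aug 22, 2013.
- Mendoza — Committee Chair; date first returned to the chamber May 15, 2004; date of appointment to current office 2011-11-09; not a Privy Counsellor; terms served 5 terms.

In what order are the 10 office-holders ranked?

By parliamentary office: Amari, Vance, Kowalski and Szabo (Deputy Speaker); then Osei and Vasquez (Leader of the House); then Marchetti (Chief Whip); then Mendoza and Novak (Committee Chair); then Harlow (Member).
Among Amari, Vance, Kowalski and Szabo, by terms served (higher first): Amari and Vance (6 terms) before Kowalski and Szabo (5 terms).
Amari and Vance both have date first returned to the chamber Aug 22, 2013, so the next rule applies.
Amari and Vance both have date of appointment to current office 2015-07-24, so the next rule applies.
Among Amari and Vance, alphabetically by surname: Amari before Vance.
Kowalski and Szabo both have date first returned to the chamber May 3, 2004, so the next rule applies.
Kowalski and Szabo both have date of appointment to current office 2003-11-05, so the next rule applies.
Among Kowalski and Szabo, alphabetically by surname: Kowalski before Szabo.
Osei and Vasquez both have terms served 3 terms, so the next rule applies.
Osei and Vasquez both have date first returned to the chamber Nov 10, 2011, so the next rule applies.
Osei and Vasquez both have date of appointment to current office 1995-03-28, so the next rule applies.
Among Osei and Vasquez, alphabetically by surname: Osei before Vasquez.
Mendoza and Novak both have terms served 5 terms, so the next rule applies.
Mendoza and Novak both have date first returned to the chamber May 15, 2004, so the next rule applies.
Mendoza and Novak both have date of appointment to current office 2011-11-09, so the next rule applies.
Among Mendoza and Novak, alphabetically by surname: Mendoza before Novak.
Full order: Amari, Vance, Kowalski, Szabo, Osei, Vasquez, Marchetti, Mendoza, Novak, Harlow.

Amari, Vance, Kowalski, Szabo, Osei, Vasquez, Marchetti, Mendoza, Novak, Harlow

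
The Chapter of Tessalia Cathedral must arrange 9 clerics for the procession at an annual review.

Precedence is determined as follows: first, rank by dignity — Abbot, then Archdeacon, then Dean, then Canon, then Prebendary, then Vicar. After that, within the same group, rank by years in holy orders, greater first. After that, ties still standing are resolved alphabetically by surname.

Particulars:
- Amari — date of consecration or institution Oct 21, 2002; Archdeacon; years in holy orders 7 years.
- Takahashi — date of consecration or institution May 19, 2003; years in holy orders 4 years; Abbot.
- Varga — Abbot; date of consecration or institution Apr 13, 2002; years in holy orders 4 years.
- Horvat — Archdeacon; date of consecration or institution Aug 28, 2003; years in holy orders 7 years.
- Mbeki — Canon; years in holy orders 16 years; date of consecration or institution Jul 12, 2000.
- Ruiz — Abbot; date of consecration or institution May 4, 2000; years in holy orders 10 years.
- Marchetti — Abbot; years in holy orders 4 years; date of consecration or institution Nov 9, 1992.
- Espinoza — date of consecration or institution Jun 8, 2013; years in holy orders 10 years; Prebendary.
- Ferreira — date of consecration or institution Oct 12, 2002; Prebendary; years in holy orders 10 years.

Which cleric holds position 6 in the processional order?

By dignity: Ruiz, Marchetti, Takahashi and Varga (Abbot); then Amari and Horvat (Archdeacon); then Mbeki (Canon); then Espinoza and Ferreira (Prebendary).
Among Ruiz, Marchetti, Takahashi and Varga, by years in holy orders (higher first): Ruiz (10 years) before Marchetti, Takahashi and Varga (4 years).
Among Marchetti, Takahashi and Varga, alphabetically by surname: Marchetti before Takahashi before Varga.
Amari and Horvat both have years in holy orders 7 years, so the next rule applies.
Among Amari and Horvat, alphabetically by surname: Amari before Horvat.
Espinoza and Ferreira both have years in holy orders 10 years, so the next rule applies.
Among Espinoza and Ferreira, alphabetically by surname: Espinoza before Ferreira.
Order: Ruiz, Marchetti, Takahashi, Varga, Amari, Horvat, Mbeki, Espinoza, Ferreira.

Horvat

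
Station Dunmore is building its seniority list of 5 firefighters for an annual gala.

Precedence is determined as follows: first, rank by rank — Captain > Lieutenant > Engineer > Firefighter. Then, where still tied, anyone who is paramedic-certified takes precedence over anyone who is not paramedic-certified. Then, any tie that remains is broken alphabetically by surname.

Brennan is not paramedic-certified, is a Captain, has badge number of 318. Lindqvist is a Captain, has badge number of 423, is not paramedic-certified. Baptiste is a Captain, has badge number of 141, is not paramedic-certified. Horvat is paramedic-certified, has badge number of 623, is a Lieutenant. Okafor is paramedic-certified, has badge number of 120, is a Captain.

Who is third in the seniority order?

By rank: Okafor, Baptiste, Brennan and Lindqvist (Captain); then Horvat (Lieutenant).
Among Okafor, Baptiste, Brennan and Lindqvist, paramedic-certified before not paramedic-certified: Okafor (paramedic-certified) before Baptiste, Brennan and Lindqvist (not paramedic-certified).
Among Baptiste, Brennan and Lindqvist, alphabetically by surname: Baptiste before Brennan before Lindqvist.
Order: Okafor, Baptiste, Brennan, Lindqvist, Horvat.

Brennan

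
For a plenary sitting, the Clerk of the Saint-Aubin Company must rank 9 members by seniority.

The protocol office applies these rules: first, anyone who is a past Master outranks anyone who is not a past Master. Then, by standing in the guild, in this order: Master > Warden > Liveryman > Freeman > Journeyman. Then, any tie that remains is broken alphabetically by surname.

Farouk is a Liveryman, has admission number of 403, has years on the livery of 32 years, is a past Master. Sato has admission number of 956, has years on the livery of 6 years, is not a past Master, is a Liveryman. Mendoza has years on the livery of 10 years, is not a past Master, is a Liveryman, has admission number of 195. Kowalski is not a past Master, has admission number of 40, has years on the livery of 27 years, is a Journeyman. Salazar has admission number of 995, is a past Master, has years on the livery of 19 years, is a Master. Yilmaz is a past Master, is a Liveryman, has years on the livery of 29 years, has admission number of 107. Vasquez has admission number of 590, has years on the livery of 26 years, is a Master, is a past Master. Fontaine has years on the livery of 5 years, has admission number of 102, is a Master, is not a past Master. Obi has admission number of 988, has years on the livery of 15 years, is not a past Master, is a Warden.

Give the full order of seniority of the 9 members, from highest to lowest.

Salazar, Vasquez, Farouk, Yilmaz, Fontaine, Obi, Mendoza, Sato, Kowalski

By the first rule: Salazar, Vasquez, Farouk and Yilmaz (each a past Master); then Fontaine, Obi, Mendoza, Sato and Kowalski (each not a past Master).
Among Salazar, Vasquez, Farouk and Yilmaz, by standing in the guild: Salazar and Vasquez (Master) before Farouk and Yilmaz (Liveryman).
Among Salazar and Vasquez, alphabetically by surname: Salazar before Vasquez.
Among Farouk and Yilmaz, alphabetically by surname: Farouk before Yilmaz.
Among Fontaine, Obi, Mendoza, Sato and Kowalski, by standing in the guild: Fontaine (Master) before Obi (Warden) before Mendoza and Sato (Liveryman) before Kowalski (Journeyman).
Among Mendoza and Sato, alphabetically by surname: Mendoza before Sato.
Full order: Salazar, Vasquez, Farouk, Yilmaz, Fontaine, Obi, Mendoza, Sato, Kowalski.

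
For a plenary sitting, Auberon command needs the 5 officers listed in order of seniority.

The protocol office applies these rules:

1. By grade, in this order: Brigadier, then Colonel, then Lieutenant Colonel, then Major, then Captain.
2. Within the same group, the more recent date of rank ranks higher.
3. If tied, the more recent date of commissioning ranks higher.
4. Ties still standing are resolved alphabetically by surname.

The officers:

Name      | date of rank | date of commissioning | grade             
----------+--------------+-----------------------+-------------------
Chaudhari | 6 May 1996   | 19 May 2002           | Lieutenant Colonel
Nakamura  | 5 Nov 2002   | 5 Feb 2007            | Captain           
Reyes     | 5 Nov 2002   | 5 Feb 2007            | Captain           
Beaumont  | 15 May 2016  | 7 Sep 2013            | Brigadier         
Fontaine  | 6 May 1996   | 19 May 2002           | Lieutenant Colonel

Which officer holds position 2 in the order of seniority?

Chaudhari

By grade: Beaumont (Brigadier); then Chaudhari and Fontaine (Lieutenant Colonel); then Nakamura and Reyes (Captain).
Chaudhari and Fontaine both have date of rank 6 May 1996, so the next rule applies.
Chaudhari and Fontaine both have date of commissioning 19 May 2002, so the next rule applies.
Among Chaudhari and Fontaine, alphabetically by surname: Chaudhari before Fontaine.
Nakamura and Reyes both have date of rank 5 Nov 2002, so the next rule applies.
Nakamura and Reyes both have date of commissioning 5 Feb 2007, so the next rule applies.
Among Nakamura and Reyes, alphabetically by surname: Nakamura before Reyes.
Order: Beaumont, Chaudhari, Fontaine, Nakamura, Reyes.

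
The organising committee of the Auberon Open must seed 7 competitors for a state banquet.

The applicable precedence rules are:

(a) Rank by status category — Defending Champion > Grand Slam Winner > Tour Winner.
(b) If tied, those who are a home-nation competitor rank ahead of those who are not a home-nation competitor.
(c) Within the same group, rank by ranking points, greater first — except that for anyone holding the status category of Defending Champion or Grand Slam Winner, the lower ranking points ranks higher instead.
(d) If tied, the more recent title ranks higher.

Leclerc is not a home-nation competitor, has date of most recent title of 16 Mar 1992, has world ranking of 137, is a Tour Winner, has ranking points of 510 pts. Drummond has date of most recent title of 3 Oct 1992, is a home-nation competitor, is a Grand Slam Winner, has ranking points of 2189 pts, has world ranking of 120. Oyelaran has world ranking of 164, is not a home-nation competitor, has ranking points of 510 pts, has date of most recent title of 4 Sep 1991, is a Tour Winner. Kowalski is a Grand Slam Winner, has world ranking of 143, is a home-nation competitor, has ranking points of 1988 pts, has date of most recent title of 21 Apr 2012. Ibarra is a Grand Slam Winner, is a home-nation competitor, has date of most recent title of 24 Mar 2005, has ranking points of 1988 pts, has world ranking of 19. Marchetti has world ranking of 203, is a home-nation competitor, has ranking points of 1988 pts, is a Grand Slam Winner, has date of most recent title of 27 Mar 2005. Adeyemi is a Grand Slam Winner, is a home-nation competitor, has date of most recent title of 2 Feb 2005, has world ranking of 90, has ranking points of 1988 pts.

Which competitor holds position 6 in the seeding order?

By status category: Kowalski, Marchetti, Ibarra, Adeyemi and Drummond (Grand Slam Winner); then Leclerc and Oyelaran (Tour Winner).
Kowalski, Marchetti, Ibarra, Adeyemi and Drummond are each a home-nation competitor, so the next rule applies.
Among Kowalski, Marchetti, Ibarra, Adeyemi and Drummond, by ranking points (lower first) (reversed rule for this group): Kowalski, Marchetti, Ibarra and Adeyemi (1988 pts) before Drummond (2189 pts).
Among Kowalski, Marchetti, Ibarra and Adeyemi, by date of most recent title (later first): Kowalski (21 Apr 2012) before Marchetti (27 Mar 2005) before Ibarra (24 Mar 2005) before Adeyemi (2 Feb 2005).
Leclerc and Oyelaran are each not a home-nation competitor, so the next rule applies.
Leclerc and Oyelaran both have ranking points 510 pts, so the next rule applies.
Among Leclerc and Oyelaran, by date of most recent title (later first): Leclerc (16 Mar 1992) before Oyelaran (4 Sep 1991).
Order: Kowalski, Marchetti, Ibarra, Adeyemi, Drummond, Leclerc, Oyelaran.

Leclerc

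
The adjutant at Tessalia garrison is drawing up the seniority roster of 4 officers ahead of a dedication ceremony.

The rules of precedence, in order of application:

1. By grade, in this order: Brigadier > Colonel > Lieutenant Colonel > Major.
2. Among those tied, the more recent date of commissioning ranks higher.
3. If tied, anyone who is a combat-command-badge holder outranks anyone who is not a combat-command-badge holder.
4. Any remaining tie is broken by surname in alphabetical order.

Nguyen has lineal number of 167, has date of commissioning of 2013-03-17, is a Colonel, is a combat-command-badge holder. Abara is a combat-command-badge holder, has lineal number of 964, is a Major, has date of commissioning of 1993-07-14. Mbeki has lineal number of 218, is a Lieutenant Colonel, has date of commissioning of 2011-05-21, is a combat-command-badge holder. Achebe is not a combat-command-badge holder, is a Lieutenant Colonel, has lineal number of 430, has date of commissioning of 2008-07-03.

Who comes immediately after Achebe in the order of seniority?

Abara

By grade: Nguyen (Colonel); then Mbeki and Achebe (Lieutenant Colonel); then Abara (Major).
Among Mbeki and Achebe, by date of commissioning (later first): Mbeki (2011-05-21) before Achebe (2008-07-03).
Order: Nguyen, Mbeki, Achebe, Abara.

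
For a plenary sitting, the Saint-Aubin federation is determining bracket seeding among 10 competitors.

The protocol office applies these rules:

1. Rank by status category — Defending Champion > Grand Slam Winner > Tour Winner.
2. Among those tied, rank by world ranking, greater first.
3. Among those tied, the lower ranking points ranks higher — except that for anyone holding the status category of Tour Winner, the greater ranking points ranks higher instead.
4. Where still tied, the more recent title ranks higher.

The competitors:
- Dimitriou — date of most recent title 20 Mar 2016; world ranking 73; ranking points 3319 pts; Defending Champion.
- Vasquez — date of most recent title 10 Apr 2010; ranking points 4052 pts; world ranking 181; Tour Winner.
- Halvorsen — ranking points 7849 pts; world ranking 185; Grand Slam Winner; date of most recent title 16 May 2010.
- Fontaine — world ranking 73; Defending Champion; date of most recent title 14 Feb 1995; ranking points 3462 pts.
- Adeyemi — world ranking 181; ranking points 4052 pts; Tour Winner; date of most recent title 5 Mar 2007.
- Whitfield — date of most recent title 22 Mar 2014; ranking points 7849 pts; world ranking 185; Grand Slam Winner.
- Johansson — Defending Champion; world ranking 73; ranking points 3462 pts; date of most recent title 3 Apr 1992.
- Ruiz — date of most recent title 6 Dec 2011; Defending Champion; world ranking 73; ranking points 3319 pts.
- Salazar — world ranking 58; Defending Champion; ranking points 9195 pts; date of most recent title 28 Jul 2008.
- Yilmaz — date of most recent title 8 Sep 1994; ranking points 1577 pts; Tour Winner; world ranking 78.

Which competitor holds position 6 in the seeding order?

By status category: Dimitriou, Ruiz, Fontaine, Johansson and Salazar (Defending Champion); then Whitfield and Halvorsen (Grand Slam Winner); then Vasquez, Adeyemi and Yilmaz (Tour Winner).
Among Dimitriou, Ruiz, Fontaine, Johansson and Salazar, by world ranking (higher first): Dimitriou, Ruiz, Fontaine and Johansson (73) before Salazar (58).
Among Dimitriou, Ruiz, Fontaine and Johansson, by ranking points (lower first): Dimitriou and Ruiz (3319 pts) before Fontaine and Johansson (3462 pts).
Among Dimitriou and Ruiz, by date of most recent title (later first): Dimitriou (20 Mar 2016) before Ruiz (6 Dec 2011).
Among Fontaine and Johansson, by date of most recent title (later first): Fontaine (14 Feb 1995) before Johansson (3 Apr 1992).
Whitfield and Halvorsen both have world ranking 185, so the next rule applies.
Whitfield and Halvorsen both have ranking points 7849 pts, so the next rule applies.
Among Whitfield and Halvorsen, by date of most recent title (later first): Whitfield (22 Mar 2014) before Halvorsen (16 May 2010).
Among Vasquez, Adeyemi and Yilmaz, by world ranking (higher first): Vasquez and Adeyemi (181) before Yilmaz (78).
Vasquez and Adeyemi both have ranking points 4052 pts, so the next rule applies.
Among Vasquez and Adeyemi, by date of most recent title (later first): Vasquez (10 Apr 2010) before Adeyemi (5 Mar 2007).
Order: Dimitriou, Ruiz, Fontaine, Johansson, Salazar, Whitfield, Halvorsen, Vasquez, Adeyemi, Yilmaz.

Whitfield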